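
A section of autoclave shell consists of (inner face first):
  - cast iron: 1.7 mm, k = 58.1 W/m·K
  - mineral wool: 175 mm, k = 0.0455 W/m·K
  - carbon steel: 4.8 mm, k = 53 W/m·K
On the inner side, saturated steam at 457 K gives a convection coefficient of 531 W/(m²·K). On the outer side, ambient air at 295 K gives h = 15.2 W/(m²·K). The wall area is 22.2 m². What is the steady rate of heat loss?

Using the resistance-network approach (series):
R_inner film = 1/(h_i·A) = 1/(531×22.2) = 8.483×10^-5 K/W
R_cast iron = L/(kA) = 0.0017/(58.1×22.2) = 1.318×10^-6 K/W
R_mineral wool = L/(kA) = 0.175/(0.0455×22.2) = 0.1733 K/W
R_carbon steel = L/(kA) = 0.0048/(53×22.2) = 4.08×10^-6 K/W
R_outer film = 1/(h_o·A) = 1/(15.2×22.2) = 0.002963 K/W
R_total = 0.1763 K/W
Q = ΔT / R_total = 162 / 0.1763

Q ≈ 919 W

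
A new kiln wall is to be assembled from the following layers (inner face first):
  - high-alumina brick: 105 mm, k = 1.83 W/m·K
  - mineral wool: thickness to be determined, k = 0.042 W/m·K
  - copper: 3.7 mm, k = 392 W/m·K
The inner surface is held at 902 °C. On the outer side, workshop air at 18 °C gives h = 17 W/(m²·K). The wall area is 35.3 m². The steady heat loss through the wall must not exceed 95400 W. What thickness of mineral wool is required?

L ≈ 8.86 mm

Using the resistance-network approach (series):
R_high-alumina brick = L/(kA) = 0.105/(1.83×35.3) = 0.001625 K/W
R_copper = L/(kA) = 0.0037/(392×35.3) = 2.674×10^-7 K/W
R_outer film = 1/(h_o·A) = 1/(17×35.3) = 0.001666 K/W
Sum of the known resistances R_other = 0.003292 K/W
Required total resistance R_tot = ΔT/Q_allow = 884/95400 = 0.009266 K/W
R_mineral wool = R_tot − R_other = 0.005974 K/W
L = R·k·A = 0.005974×0.042×35.3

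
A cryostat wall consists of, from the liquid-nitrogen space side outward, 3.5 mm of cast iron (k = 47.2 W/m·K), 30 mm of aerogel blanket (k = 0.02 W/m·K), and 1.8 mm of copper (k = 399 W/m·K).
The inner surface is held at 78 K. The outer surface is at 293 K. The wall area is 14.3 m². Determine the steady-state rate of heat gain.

Q ≈ 2050 W

Treating each layer as a thermal resistance in series:
R_cast iron = L/(kA) = 0.0035/(47.2×14.3) = 5.185×10^-6 K/W
R_aerogel blanket = L/(kA) = 0.03/(0.02×14.3) = 0.1049 K/W
R_copper = L/(kA) = 0.0018/(399×14.3) = 3.155×10^-7 K/W
R_total = 0.1049 K/W
Q = ΔT / R_total = 215 / 0.1049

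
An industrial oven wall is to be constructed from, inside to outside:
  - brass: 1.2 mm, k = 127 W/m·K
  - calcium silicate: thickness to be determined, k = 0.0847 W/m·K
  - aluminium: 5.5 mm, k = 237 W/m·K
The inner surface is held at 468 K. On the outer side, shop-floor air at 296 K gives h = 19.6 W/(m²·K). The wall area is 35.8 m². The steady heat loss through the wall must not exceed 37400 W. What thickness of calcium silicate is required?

Series thermal resistances:
R_brass = L/(kA) = 0.0012/(127×35.8) = 2.639×10^-7 K/W
R_aluminium = L/(kA) = 0.0055/(237×35.8) = 6.482×10^-7 K/W
R_outer film = 1/(h_o·A) = 1/(19.6×35.8) = 0.001425 K/W
Sum of the known resistances R_other = 0.001426 K/W
Required total resistance R_tot = ΔT/Q_allow = 172/37400 = 0.004599 K/W
R_calcium silicate = R_tot − R_other = 0.003173 K/W
L = R·k·A = 0.003173×0.0847×35.8

L ≈ 9.62 mm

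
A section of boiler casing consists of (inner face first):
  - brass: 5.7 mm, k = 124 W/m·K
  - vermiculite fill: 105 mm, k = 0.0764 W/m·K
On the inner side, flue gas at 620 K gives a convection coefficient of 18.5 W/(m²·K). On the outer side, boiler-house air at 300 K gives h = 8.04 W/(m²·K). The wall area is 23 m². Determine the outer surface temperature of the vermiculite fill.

T ≈ 326 K

Model the wall as resistances in series:
R_inner film = 1/(h_i·A) = 1/(18.5×23) = 0.00235 K/W
R_brass = L/(kA) = 0.0057/(124×23) = 1.999×10^-6 K/W
R_vermiculite fill = L/(kA) = 0.105/(0.0764×23) = 0.05975 K/W
R_outer film = 1/(h_o·A) = 1/(8.04×23) = 0.005408 K/W
R_total = 0.06751 K/W;  Q = ΔT/R_total = 320/0.06751 = 4740 W
T_interface = T_inner − Q·ΣR(inner→interface) = 620 − 4740×0.06211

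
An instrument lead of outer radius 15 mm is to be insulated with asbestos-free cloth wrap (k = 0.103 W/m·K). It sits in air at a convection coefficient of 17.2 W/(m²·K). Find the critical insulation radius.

r_cr ≈ 5.99 mm

For a cylinder r_cr = k/h = 0.103/17.2
r_cr = 5.99 mm; since the bare radius (15 mm) is above r_cr, any added insulation will reduce heat loss.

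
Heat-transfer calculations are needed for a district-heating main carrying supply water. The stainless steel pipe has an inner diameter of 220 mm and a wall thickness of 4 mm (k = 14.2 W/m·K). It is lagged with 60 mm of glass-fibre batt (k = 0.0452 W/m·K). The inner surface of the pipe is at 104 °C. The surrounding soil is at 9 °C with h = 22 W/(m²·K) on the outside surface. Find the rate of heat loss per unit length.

Treating each annulus and film as a series resistance:
R_stainless steel pipe wall = ln(114/110)/(2π×14.2×1) = 4.003×10^-4 K/W
R_glass-fibre batt = ln(174/114)/(2π×0.0452×1) = 1.489 K/W
R_outer film = 1/(h_o·2πr_oL) = 1/(22×2π×0.174×1) = 0.04158 K/W
R_total = 1.531 K/W
Q = ΔT/R_total = 95/1.531

q′ ≈ 62.1 W/m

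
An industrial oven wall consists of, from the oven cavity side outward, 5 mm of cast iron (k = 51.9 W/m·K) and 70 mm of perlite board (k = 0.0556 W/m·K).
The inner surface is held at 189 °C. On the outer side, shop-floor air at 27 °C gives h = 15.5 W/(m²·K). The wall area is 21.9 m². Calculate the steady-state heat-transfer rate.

Q ≈ 2680 W

Thermal resistances in series:
R_cast iron = L/(kA) = 0.005/(51.9×21.9) = 4.399×10^-6 K/W
R_perlite board = L/(kA) = 0.07/(0.0556×21.9) = 0.05749 K/W
R_outer film = 1/(h_o·A) = 1/(15.5×21.9) = 0.002946 K/W
R_total = 0.06044 K/W
Q = ΔT / R_total = 162 / 0.06044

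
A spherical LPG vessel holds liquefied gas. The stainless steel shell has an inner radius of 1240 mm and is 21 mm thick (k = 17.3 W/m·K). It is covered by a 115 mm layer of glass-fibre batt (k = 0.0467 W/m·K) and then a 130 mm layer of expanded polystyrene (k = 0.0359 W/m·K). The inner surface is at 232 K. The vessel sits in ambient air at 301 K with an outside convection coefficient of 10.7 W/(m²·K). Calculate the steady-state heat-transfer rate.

Q ≈ 270 W

Each spherical layer contributes R = (1/r_i − 1/r_o)/(4πk):
R_stainless steel shell = (1/1.24 − 1/1.261)/(4π×17.3) = 6.178×10^-5 K/W
R_glass-fibre batt = (1/1.261 − 1/1.376)/(4π×0.0467) = 0.1129 K/W
R_expanded polystyrene = (1/1.376 − 1/1.506)/(4π×0.0359) = 0.1391 K/W
R_outer film = 1/(h·4πr_o²) = 1/(10.7×4π×1.506²) = 0.003279 K/W
R_total = 0.2553 K/W
Q = ΔT/R_total = 69/0.2553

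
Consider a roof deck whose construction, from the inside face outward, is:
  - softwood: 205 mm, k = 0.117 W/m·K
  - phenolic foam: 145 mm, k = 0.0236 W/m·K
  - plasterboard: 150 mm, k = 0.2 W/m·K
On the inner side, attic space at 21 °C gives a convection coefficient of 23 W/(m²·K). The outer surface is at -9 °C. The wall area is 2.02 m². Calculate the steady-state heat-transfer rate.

Q ≈ 6.97 W

Using the resistance-network approach (series):
R_inner film = 1/(h_i·A) = 1/(23×2.02) = 0.02152 K/W
R_softwood = L/(kA) = 0.205/(0.117×2.02) = 0.8674 K/W
R_phenolic foam = L/(kA) = 0.145/(0.0236×2.02) = 3.042 K/W
R_plasterboard = L/(kA) = 0.15/(0.2×2.02) = 0.3713 K/W
R_total = 4.302 K/W
Q = ΔT / R_total = 30 / 4.302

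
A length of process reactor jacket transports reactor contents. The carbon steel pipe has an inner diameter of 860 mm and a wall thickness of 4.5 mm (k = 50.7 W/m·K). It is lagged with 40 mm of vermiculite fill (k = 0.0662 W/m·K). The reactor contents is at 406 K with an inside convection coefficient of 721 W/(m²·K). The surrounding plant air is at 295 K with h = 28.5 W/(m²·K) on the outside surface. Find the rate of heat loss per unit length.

Radial resistances (cylindrical: R_cond = ln(r_o/r_i)/(2πkL), R_conv = 1/(h·2πrL)):
R_inner film = 1/(h_i·2πr₁L) = 1/(721×2π×0.43×1) = 5.134×10^-4 K/W
R_carbon steel pipe wall = ln(434.5/430)/(2π×50.7×1) = 3.268×10^-5 K/W
R_vermiculite fill = ln(474.5/434.5)/(2π×0.0662×1) = 0.2117 K/W
R_outer film = 1/(h_o·2πr_oL) = 1/(28.5×2π×0.4745×1) = 0.01177 K/W
R_total = 0.224 K/W
Q = ΔT/R_total = 111/0.224

q′ ≈ 495 W/m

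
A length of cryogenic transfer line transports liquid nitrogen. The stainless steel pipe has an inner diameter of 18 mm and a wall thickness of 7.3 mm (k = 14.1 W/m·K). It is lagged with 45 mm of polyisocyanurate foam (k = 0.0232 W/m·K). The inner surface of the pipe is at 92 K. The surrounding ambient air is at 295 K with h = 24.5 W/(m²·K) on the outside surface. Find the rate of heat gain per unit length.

Per-layer cylindrical resistances, series-summed:
R_stainless steel pipe wall = ln(16.3/9)/(2π×14.1×1) = 0.006704 K/W
R_polyisocyanurate foam = ln(61.3/16.3)/(2π×0.0232×1) = 9.087 K/W
R_outer film = 1/(h_o·2πr_oL) = 1/(24.5×2π×0.0613×1) = 0.106 K/W
R_total = 9.2 K/W
Q = ΔT/R_total = 203/9.2

q′ ≈ 22.1 W/m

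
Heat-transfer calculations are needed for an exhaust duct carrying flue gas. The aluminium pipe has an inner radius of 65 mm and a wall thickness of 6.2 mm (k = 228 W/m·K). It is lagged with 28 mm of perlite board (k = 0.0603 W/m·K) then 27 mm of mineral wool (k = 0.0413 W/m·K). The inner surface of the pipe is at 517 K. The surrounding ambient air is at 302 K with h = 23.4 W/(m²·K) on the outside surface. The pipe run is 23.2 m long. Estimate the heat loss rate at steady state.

Per-layer cylindrical resistances, series-summed:
R_aluminium pipe wall = ln(71.2/65)/(2π×228×23.2) = 2.741×10^-6 K/W
R_perlite board = ln(99.2/71.2)/(2π×0.0603×23.2) = 0.03773 K/W
R_mineral wool = ln(126.2/99.2)/(2π×0.0413×23.2) = 0.03999 K/W
R_outer film = 1/(h_o·2πr_oL) = 1/(23.4×2π×0.1262×23.2) = 0.002323 K/W
R_total = 0.08004 K/W
Q = ΔT/R_total = 215/0.08004

Q ≈ 2690 W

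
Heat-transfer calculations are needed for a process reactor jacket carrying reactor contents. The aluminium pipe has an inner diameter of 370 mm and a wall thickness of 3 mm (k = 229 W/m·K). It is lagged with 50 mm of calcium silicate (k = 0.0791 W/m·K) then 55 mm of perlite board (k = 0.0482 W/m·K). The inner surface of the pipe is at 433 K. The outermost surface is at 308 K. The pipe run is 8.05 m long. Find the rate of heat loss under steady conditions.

For a radial system each layer contributes R = ln(r_out/r_in)/(2πkL); films add R = 1/(hA).
R_aluminium pipe wall = ln(188/185)/(2π×229×8.05) = 1.389×10^-6 K/W
R_calcium silicate = ln(238/188)/(2π×0.0791×8.05) = 0.05894 K/W
R_perlite board = ln(293/238)/(2π×0.0482×8.05) = 0.08528 K/W
R_total = 0.1442 K/W
Q = ΔT/R_total = 125/0.1442

Q ≈ 867 W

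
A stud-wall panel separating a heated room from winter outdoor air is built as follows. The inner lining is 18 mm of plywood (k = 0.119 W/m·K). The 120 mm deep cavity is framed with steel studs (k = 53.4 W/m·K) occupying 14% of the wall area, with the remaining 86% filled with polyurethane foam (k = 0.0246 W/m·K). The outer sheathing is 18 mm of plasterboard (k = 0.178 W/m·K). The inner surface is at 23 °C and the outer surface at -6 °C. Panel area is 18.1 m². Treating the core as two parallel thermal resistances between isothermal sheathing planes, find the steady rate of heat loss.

Sheathing layers in series; stud and cavity paths in parallel between them.
R_inner = 0.018/(0.119×18.1) = 0.008357 K/W
R_stud  = 0.12/(53.4×0.14×18.1) = 8.868×10^-4 K/W
R_cav   = 0.12/(0.0246×0.86×18.1) = 0.3134 K/W
1/R_core = 1/R_stud + 1/R_cav → R_core = 8.843×10^-4 K/W
R_outer = 0.018/(0.178×18.1) = 0.005587 K/W
R_total = 0.01483 K/W
Q = ΔT/R_total = 29/0.01483

Q ≈ 1960 W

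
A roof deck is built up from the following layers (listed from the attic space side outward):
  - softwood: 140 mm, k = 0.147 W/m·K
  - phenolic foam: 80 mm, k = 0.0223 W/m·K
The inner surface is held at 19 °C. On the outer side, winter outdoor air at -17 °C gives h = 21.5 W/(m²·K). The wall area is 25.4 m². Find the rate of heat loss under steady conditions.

Q ≈ 199 W

Series thermal resistances:
R_softwood = L/(kA) = 0.14/(0.147×25.4) = 0.0375 K/W
R_phenolic foam = L/(kA) = 0.08/(0.0223×25.4) = 0.1412 K/W
R_outer film = 1/(h_o·A) = 1/(21.5×25.4) = 0.001831 K/W
R_total = 0.1806 K/W
Q = ΔT / R_total = 36 / 0.1806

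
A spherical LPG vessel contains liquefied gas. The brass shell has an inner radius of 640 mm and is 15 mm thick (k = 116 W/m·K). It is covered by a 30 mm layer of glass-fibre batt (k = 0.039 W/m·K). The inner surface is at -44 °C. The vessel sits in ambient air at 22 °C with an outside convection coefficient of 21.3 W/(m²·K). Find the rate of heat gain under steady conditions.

For a spherical shell R = (1/r₁ − 1/r₂)/(4πk); film R = 1/(h·4πr²). In series:
R_brass shell = (1/0.64 − 1/0.655)/(4π×116) = 2.455×10^-5 K/W
R_glass-fibre batt = (1/0.655 − 1/0.685)/(4π×0.039) = 0.1364 K/W
R_outer film = 1/(h·4πr_o²) = 1/(21.3×4π×0.685²) = 0.007962 K/W
R_total = 0.1444 K/W
Q = ΔT/R_total = 66/0.1444

Q ≈ 457 W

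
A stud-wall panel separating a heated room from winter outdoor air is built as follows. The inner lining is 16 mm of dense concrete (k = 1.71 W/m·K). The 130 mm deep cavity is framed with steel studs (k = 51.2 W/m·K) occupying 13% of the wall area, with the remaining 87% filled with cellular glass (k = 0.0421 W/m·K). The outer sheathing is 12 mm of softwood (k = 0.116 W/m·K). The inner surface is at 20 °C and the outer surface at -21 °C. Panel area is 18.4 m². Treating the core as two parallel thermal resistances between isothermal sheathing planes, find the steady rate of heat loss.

Q ≈ 5710 W

Sheathing layers in series; stud and cavity paths in parallel between them.
R_inner = 0.016/(1.71×18.4) = 5.085×10^-4 K/W
R_stud  = 0.13/(51.2×0.13×18.4) = 0.001061 K/W
R_cav   = 0.13/(0.0421×0.87×18.4) = 0.1929 K/W
1/R_core = 1/R_stud + 1/R_cav → R_core = 0.001056 K/W
R_outer = 0.012/(0.116×18.4) = 0.005622 K/W
R_total = 0.007186 K/W
Q = ΔT/R_total = 41/0.007186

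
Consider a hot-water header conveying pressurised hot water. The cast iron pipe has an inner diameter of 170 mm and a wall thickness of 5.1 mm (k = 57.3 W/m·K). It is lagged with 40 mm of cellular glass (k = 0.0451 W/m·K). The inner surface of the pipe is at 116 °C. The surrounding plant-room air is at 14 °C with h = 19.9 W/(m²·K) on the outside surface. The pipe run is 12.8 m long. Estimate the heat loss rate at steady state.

Q ≈ 961 W

Treating each annulus and film as a series resistance:
R_cast iron pipe wall = ln(90.1/85)/(2π×57.3×12.8) = 1.264×10^-5 K/W
R_cellular glass = ln(130.1/90.1)/(2π×0.0451×12.8) = 0.1013 K/W
R_outer film = 1/(h_o·2πr_oL) = 1/(19.9×2π×0.1301×12.8) = 0.004803 K/W
R_total = 0.1061 K/W
Q = ΔT/R_total = 102/0.1061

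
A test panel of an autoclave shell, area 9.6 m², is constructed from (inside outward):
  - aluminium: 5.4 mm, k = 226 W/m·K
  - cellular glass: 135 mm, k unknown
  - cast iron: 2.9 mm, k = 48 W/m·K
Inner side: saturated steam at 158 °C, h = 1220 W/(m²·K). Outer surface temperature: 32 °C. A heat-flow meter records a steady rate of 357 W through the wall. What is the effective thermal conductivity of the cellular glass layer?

k ≈ 0.0399 W/(m·K)

Thermal resistances in series:
R_inner film = 1/(h_i·A) = 1/(1220×9.6) = 8.538×10^-5 K/W
R_aluminium = L/(kA) = 0.0054/(226×9.6) = 2.489×10^-6 K/W
R_cast iron = L/(kA) = 0.0029/(48×9.6) = 6.293×10^-6 K/W
Sum of known resistances R_other = 9.416×10^-5 K/W
Total R = ΔT/Q = 126/357 = 0.3529 K/W
R_cellular glass = R_total − R_other = 0.3528 K/W
k = L/(R·A) = 0.135/(0.3528×9.6)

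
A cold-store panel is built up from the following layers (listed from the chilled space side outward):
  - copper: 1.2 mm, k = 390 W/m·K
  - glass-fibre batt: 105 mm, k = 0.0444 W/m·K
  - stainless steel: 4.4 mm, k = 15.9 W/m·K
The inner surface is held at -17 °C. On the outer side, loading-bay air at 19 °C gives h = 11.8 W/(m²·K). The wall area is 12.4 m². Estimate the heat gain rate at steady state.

Q ≈ 182 W

Using the resistance-network approach (series):
R_copper = L/(kA) = 0.0012/(390×12.4) = 2.481×10^-7 K/W
R_glass-fibre batt = L/(kA) = 0.105/(0.0444×12.4) = 0.1907 K/W
R_stainless steel = L/(kA) = 0.0044/(15.9×12.4) = 2.232×10^-5 K/W
R_outer film = 1/(h_o·A) = 1/(11.8×12.4) = 0.006834 K/W
R_total = 0.1976 K/W
Q = ΔT / R_total = 36 / 0.1976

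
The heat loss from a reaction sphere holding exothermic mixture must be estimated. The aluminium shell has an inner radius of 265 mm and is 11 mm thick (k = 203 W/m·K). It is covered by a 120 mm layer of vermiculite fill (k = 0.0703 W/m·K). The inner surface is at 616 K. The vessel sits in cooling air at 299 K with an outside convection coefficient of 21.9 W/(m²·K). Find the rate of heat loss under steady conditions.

For a spherical shell R = (1/r₁ − 1/r₂)/(4πk); film R = 1/(h·4πr²). In series:
R_aluminium shell = (1/0.265 − 1/0.276)/(4π×203) = 5.896×10^-5 K/W
R_vermiculite fill = (1/0.276 − 1/0.396)/(4π×0.0703) = 1.243 K/W
R_outer film = 1/(h·4πr_o²) = 1/(21.9×4π×0.396²) = 0.02317 K/W
R_total = 1.266 K/W
Q = ΔT/R_total = 317/1.266

Q ≈ 250 W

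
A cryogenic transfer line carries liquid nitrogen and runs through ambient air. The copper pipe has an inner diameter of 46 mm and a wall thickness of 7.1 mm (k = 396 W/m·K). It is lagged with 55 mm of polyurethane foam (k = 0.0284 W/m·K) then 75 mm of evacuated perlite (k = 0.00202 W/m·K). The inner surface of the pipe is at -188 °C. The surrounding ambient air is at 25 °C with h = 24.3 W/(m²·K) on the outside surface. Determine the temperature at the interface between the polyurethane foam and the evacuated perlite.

Radial resistances (cylindrical: R_cond = ln(r_o/r_i)/(2πkL), R_conv = 1/(h·2πrL)):
R_copper pipe wall = ln(30.1/23)/(2π×396×1) = 1.081×10^-4 K/W
R_polyurethane foam = ln(85.1/30.1)/(2π×0.0284×1) = 5.824 K/W
R_evacuated perlite = ln(160.1/85.1)/(2π×0.00202×1) = 49.79 K/W
R_outer film = 1/(h_o·2πr_oL) = 1/(24.3×2π×0.1601×1) = 0.04091 K/W
R_total = 55.66 K/W
Q = ΔT/R_total = 213/55.66
Q = 3.83 W/m
T_interface = T_inner + Q·ΣR(inner→interface) = -188 + 3.83×5.824

T ≈ -166 °C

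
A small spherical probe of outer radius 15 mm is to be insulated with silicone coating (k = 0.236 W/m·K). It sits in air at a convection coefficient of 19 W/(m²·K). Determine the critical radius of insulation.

For a sphere r_cr = 2k/h = 2×0.236/19
r_cr = 24.8 mm; since the bare radius (15 mm) is below r_cr, adding a thin layer of insulation will *increase* heat loss.

r_cr ≈ 24.8 mm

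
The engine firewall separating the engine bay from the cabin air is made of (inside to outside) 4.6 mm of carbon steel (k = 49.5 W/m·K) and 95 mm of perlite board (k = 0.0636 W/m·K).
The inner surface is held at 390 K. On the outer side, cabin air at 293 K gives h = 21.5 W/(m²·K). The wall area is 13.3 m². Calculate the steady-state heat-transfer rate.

Q ≈ 838 W

Using the resistance-network approach (series):
R_carbon steel = L/(kA) = 0.0046/(49.5×13.3) = 6.987×10^-6 K/W
R_perlite board = L/(kA) = 0.095/(0.0636×13.3) = 0.1123 K/W
R_outer film = 1/(h_o·A) = 1/(21.5×13.3) = 0.003497 K/W
R_total = 0.1158 K/W
Q = ΔT / R_total = 97 / 0.1158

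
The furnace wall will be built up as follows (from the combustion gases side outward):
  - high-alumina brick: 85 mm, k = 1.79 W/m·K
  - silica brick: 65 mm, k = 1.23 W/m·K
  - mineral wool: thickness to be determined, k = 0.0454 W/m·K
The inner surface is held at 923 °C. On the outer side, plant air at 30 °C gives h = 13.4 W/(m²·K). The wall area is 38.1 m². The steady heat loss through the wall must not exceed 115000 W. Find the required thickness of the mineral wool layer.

L ≈ 5.49 mm

Using the resistance-network approach (series):
R_high-alumina brick = L/(kA) = 0.085/(1.79×38.1) = 0.001246 K/W
R_silica brick = L/(kA) = 0.065/(1.23×38.1) = 0.001387 K/W
R_outer film = 1/(h_o·A) = 1/(13.4×38.1) = 0.001959 K/W
Sum of the known resistances R_other = 0.004592 K/W
Required total resistance R_tot = ΔT/Q_allow = 893/115000 = 0.007765 K/W
R_mineral wool = R_tot − R_other = 0.003173 K/W
L = R·k·A = 0.003173×0.0454×38.1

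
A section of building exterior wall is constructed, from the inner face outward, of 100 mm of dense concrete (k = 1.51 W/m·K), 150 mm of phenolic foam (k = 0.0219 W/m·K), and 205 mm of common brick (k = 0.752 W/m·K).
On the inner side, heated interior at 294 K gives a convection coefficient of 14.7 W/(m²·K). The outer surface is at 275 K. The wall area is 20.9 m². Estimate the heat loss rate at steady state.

Series thermal resistances:
R_inner film = 1/(h_i·A) = 1/(14.7×20.9) = 0.003255 K/W
R_dense concrete = L/(kA) = 0.1/(1.51×20.9) = 0.003169 K/W
R_phenolic foam = L/(kA) = 0.15/(0.0219×20.9) = 0.3277 K/W
R_common brick = L/(kA) = 0.205/(0.752×20.9) = 0.01304 K/W
R_total = 0.3472 K/W
Q = ΔT / R_total = 19 / 0.3472

Q ≈ 54.7 W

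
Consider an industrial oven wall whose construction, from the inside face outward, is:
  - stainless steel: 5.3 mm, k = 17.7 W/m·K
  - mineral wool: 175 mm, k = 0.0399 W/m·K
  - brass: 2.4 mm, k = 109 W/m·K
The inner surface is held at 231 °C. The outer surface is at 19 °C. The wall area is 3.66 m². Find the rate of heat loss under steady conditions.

Q ≈ 177 W

Thermal resistances in series:
R_stainless steel = L/(kA) = 0.0053/(17.7×3.66) = 8.181×10^-5 K/W
R_mineral wool = L/(kA) = 0.175/(0.0399×3.66) = 1.198 K/W
R_brass = L/(kA) = 0.0024/(109×3.66) = 6.016×10^-6 K/W
R_total = 1.198 K/W
Q = ΔT / R_total = 212 / 1.198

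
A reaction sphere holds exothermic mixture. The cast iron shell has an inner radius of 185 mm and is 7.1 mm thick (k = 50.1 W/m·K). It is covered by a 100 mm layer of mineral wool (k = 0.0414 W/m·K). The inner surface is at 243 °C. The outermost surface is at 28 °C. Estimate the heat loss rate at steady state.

Each spherical layer contributes R = (1/r_i − 1/r_o)/(4πk):
R_cast iron shell = (1/0.185 − 1/0.1921)/(4π×50.1) = 3.173×10^-4 K/W
R_mineral wool = (1/0.1921 − 1/0.2921)/(4π×0.0414) = 3.426 K/W
R_total = 3.426 K/W
Q = ΔT/R_total = 215/3.426

Q ≈ 62.8 W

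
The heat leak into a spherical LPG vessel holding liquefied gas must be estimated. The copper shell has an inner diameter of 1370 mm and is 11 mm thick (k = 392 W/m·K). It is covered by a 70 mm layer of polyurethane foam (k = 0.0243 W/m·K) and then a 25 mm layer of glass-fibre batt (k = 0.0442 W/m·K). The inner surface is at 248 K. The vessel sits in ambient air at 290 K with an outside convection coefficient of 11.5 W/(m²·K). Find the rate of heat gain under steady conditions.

For a spherical shell R = (1/r₁ − 1/r₂)/(4πk); film R = 1/(h·4πr²). In series:
R_copper shell = (1/0.685 − 1/0.696)/(4π×392) = 4.684×10^-6 K/W
R_polyurethane foam = (1/0.696 − 1/0.766)/(4π×0.0243) = 0.43 K/W
R_glass-fibre batt = (1/0.766 − 1/0.791)/(4π×0.0442) = 0.07429 K/W
R_outer film = 1/(h·4πr_o²) = 1/(11.5×4π×0.791²) = 0.01106 K/W
R_total = 0.5153 K/W
Q = ΔT/R_total = 42/0.5153

Q ≈ 81.5 W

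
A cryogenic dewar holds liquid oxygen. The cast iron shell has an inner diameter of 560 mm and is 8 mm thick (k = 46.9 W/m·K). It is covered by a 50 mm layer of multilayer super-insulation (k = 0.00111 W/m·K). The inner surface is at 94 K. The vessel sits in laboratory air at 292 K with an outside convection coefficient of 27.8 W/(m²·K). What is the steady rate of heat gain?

Spherical conduction: R = (1/r_in − 1/r_out)/(4πk) per layer; series-sum.
R_cast iron shell = (1/0.28 − 1/0.288)/(4π×46.9) = 1.683×10^-4 K/W
R_multilayer super-insulation = (1/0.288 − 1/0.338)/(4π×0.00111) = 36.82 K/W
R_outer film = 1/(h·4πr_o²) = 1/(27.8×4π×0.338²) = 0.02506 K/W
R_total = 36.85 K/W
Q = ΔT/R_total = 198/36.85

Q ≈ 5.37 W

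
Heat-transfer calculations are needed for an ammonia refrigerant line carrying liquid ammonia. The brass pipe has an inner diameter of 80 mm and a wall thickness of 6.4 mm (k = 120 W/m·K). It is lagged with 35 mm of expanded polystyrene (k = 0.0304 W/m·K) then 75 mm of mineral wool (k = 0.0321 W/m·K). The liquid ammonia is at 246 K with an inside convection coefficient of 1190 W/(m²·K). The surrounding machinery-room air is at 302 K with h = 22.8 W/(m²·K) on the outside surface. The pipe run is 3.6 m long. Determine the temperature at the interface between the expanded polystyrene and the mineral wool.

T ≈ 272 K

Radial resistances (cylindrical: R_cond = ln(r_o/r_i)/(2πkL), R_conv = 1/(h·2πrL)):
R_inner film = 1/(h_i·2πr₁L) = 1/(1190×2π×0.04×3.6) = 9.288×10^-4 K/W
R_brass pipe wall = ln(46.4/40)/(2π×120×3.6) = 5.468×10^-5 K/W
R_expanded polystyrene = ln(81.4/46.4)/(2π×0.0304×3.6) = 0.8174 K/W
R_mineral wool = ln(156.4/81.4)/(2π×0.0321×3.6) = 0.8994 K/W
R_outer film = 1/(h_o·2πr_oL) = 1/(22.8×2π×0.1564×3.6) = 0.0124 K/W
R_total = 1.73 K/W
Q = ΔT/R_total = 56/1.73
Q = 32.4 W
T_interface = T_inner + Q·ΣR(inner→interface) = 246 + 32.4×0.8184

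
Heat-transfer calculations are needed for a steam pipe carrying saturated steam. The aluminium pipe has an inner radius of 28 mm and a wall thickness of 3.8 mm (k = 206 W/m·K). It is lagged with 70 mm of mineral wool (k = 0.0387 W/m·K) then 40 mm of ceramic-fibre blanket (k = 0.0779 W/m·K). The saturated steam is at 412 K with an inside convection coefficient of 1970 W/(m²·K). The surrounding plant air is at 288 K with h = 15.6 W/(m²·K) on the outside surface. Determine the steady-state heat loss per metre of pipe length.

Treating each annulus and film as a series resistance:
R_inner film = 1/(h_i·2πr₁L) = 1/(1970×2π×0.028×1) = 0.002885 K/W
R_aluminium pipe wall = ln(31.8/28)/(2π×206×1) = 9.832×10^-5 K/W
R_mineral wool = ln(101.8/31.8)/(2π×0.0387×1) = 4.785 K/W
R_ceramic-fibre blanket = ln(141.8/101.8)/(2π×0.0779×1) = 0.6771 K/W
R_outer film = 1/(h_o·2πr_oL) = 1/(15.6×2π×0.1418×1) = 0.07195 K/W
R_total = 5.537 K/W
Q = ΔT/R_total = 124/5.537

q′ ≈ 22.4 W/m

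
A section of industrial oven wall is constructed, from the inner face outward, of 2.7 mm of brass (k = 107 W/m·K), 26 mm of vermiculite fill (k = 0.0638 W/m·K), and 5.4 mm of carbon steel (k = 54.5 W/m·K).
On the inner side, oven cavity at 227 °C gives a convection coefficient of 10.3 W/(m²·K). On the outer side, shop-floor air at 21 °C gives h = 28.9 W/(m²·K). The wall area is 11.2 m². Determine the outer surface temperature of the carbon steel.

Treating each layer as a thermal resistance in series:
R_inner film = 1/(h_i·A) = 1/(10.3×11.2) = 0.008669 K/W
R_brass = L/(kA) = 0.0027/(107×11.2) = 2.253×10^-6 K/W
R_vermiculite fill = L/(kA) = 0.026/(0.0638×11.2) = 0.03639 K/W
R_carbon steel = L/(kA) = 0.0054/(54.5×11.2) = 8.847×10^-6 K/W
R_outer film = 1/(h_o·A) = 1/(28.9×11.2) = 0.003089 K/W
R_total = 0.04816 K/W;  Q = ΔT/R_total = 206/0.04816 = 4278 W
T_interface = T_inner − Q·ΣR(inner→interface) = 227 − 4280×0.04507

T ≈ 34.2 °C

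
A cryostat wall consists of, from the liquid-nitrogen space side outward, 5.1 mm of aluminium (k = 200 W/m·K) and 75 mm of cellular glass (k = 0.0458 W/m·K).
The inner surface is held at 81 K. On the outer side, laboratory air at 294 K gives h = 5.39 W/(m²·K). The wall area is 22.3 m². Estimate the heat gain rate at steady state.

Model the wall as resistances in series:
R_aluminium = L/(kA) = 0.0051/(200×22.3) = 1.143×10^-6 K/W
R_cellular glass = L/(kA) = 0.075/(0.0458×22.3) = 0.07343 K/W
R_outer film = 1/(h_o·A) = 1/(5.39×22.3) = 0.00832 K/W
R_total = 0.08175 K/W
Q = ΔT / R_total = 213 / 0.08175

Q ≈ 2610 W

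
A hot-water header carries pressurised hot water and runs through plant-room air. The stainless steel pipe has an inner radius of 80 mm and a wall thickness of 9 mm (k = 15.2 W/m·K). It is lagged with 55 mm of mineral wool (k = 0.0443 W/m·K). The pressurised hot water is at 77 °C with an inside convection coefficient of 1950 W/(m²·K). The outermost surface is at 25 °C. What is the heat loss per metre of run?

Per-layer cylindrical resistances, series-summed:
R_inner film = 1/(h_i·2πr₁L) = 1/(1950×2π×0.08×1) = 0.00102 K/W
R_stainless steel pipe wall = ln(89/80)/(2π×15.2×1) = 0.001116 K/W
R_mineral wool = ln(144/89)/(2π×0.0443×1) = 1.729 K/W
R_total = 1.731 K/W
Q = ΔT/R_total = 52/1.731

q′ ≈ 30 W/m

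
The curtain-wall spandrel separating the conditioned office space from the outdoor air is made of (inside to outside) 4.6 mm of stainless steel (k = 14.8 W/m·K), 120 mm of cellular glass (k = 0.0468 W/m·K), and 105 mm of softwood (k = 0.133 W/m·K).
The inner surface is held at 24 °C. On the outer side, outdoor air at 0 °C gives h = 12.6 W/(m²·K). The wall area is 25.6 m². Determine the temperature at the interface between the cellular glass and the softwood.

Thermal resistances in series:
R_stainless steel = L/(kA) = 0.0046/(14.8×25.6) = 1.214×10^-5 K/W
R_cellular glass = L/(kA) = 0.12/(0.0468×25.6) = 0.1002 K/W
R_softwood = L/(kA) = 0.105/(0.133×25.6) = 0.03084 K/W
R_outer film = 1/(h_o·A) = 1/(12.6×25.6) = 0.0031 K/W
R_total = 0.1341 K/W;  Q = ΔT/R_total = 24/0.1341 = 179 W
T_interface = T_inner − Q·ΣR(inner→interface) = 24 − 179×0.1002

T ≈ 6.07 °C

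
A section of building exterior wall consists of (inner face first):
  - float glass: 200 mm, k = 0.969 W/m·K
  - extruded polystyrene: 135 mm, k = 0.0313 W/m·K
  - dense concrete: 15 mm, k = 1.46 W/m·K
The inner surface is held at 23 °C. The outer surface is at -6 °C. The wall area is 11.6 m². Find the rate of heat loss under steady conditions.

Q ≈ 74.3 W

Thermal resistances in series:
R_float glass = L/(kA) = 0.2/(0.969×11.6) = 0.01779 K/W
R_extruded polystyrene = L/(kA) = 0.135/(0.0313×11.6) = 0.3718 K/W
R_dense concrete = L/(kA) = 0.015/(1.46×11.6) = 8.857×10^-4 K/W
R_total = 0.3905 K/W
Q = ΔT / R_total = 29 / 0.3905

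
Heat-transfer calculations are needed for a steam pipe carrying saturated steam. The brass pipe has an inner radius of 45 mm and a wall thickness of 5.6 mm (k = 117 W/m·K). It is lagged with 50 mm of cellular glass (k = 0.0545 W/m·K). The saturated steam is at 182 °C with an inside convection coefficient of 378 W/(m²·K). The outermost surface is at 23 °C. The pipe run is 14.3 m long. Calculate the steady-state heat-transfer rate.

Q ≈ 1130 W

Cylindrical conduction, so R = ln(r₂/r₁)/(2πkL) per layer, in series:
R_inner film = 1/(h_i·2πr₁L) = 1/(378×2π×0.045×14.3) = 6.543×10^-4 K/W
R_brass pipe wall = ln(50.6/45)/(2π×117×14.3) = 1.116×10^-5 K/W
R_cellular glass = ln(100.6/50.6)/(2π×0.0545×14.3) = 0.1403 K/W
R_total = 0.141 K/W
Q = ΔT/R_total = 159/0.141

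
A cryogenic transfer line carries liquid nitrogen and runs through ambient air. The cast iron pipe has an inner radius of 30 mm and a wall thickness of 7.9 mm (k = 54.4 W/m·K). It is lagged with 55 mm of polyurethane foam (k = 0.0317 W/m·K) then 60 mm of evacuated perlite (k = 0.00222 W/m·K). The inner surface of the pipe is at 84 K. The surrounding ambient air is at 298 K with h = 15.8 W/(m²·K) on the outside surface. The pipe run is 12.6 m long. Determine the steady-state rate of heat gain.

Radial resistances (cylindrical: R_cond = ln(r_o/r_i)/(2πkL), R_conv = 1/(h·2πrL)):
R_cast iron pipe wall = ln(37.9/30)/(2π×54.4×12.6) = 5.428×10^-5 K/W
R_polyurethane foam = ln(92.9/37.9)/(2π×0.0317×12.6) = 0.3573 K/W
R_evacuated perlite = ln(152.9/92.9)/(2π×0.00222×12.6) = 2.835 K/W
R_outer film = 1/(h_o·2πr_oL) = 1/(15.8×2π×0.1529×12.6) = 0.005229 K/W
R_total = 3.198 K/W
Q = ΔT/R_total = 214/3.198

Q ≈ 66.9 W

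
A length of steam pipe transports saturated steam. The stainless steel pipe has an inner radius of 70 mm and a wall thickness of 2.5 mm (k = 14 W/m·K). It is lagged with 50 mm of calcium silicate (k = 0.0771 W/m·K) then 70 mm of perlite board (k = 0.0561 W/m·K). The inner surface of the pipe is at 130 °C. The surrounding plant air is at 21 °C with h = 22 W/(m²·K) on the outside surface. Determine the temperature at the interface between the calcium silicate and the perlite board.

T ≈ 80.9 °C

Radial resistances (cylindrical: R_cond = ln(r_o/r_i)/(2πkL), R_conv = 1/(h·2πrL)):
R_stainless steel pipe wall = ln(72.5/70)/(2π×14×1) = 3.989×10^-4 K/W
R_calcium silicate = ln(122.5/72.5)/(2π×0.0771×1) = 1.083 K/W
R_perlite board = ln(192.5/122.5)/(2π×0.0561×1) = 1.282 K/W
R_outer film = 1/(h_o·2πr_oL) = 1/(22×2π×0.1925×1) = 0.03758 K/W
R_total = 2.403 K/W
Q = ΔT/R_total = 109/2.403
Q = 45.4 W/m
T_interface = T_inner − Q·ΣR(inner→interface) = 130 − 45.4×1.083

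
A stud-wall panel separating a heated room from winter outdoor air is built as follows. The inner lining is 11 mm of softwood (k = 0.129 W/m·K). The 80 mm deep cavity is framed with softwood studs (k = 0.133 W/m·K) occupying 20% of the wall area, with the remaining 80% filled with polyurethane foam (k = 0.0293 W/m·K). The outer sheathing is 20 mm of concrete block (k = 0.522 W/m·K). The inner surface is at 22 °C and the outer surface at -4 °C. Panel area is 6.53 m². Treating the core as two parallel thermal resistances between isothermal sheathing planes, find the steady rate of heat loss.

Sheathing layers in series; stud and cavity paths in parallel between them.
R_inner = 0.011/(0.129×6.53) = 0.01306 K/W
R_stud  = 0.08/(0.133×0.2×6.53) = 0.4606 K/W
R_cav   = 0.08/(0.0293×0.8×6.53) = 0.5227 K/W
1/R_core = 1/R_stud + 1/R_cav → R_core = 0.2448 K/W
R_outer = 0.02/(0.522×6.53) = 0.005867 K/W
R_total = 0.2638 K/W
Q = ΔT/R_total = 26/0.2638

Q ≈ 98.6 W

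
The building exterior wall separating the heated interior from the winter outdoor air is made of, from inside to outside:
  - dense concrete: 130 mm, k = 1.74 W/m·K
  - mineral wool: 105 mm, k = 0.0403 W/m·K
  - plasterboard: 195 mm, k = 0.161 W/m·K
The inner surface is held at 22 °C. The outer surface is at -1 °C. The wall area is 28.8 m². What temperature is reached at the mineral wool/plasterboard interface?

T ≈ 6.16 °C

Series thermal resistances:
R_dense concrete = L/(kA) = 0.13/(1.74×28.8) = 0.002594 K/W
R_mineral wool = L/(kA) = 0.105/(0.0403×28.8) = 0.09047 K/W
R_plasterboard = L/(kA) = 0.195/(0.161×28.8) = 0.04205 K/W
R_total = 0.1351 K/W;  Q = ΔT/R_total = 23/0.1351 = 170.2 W
T_interface = T_inner − Q·ΣR(inner→interface) = 22 − 170×0.09306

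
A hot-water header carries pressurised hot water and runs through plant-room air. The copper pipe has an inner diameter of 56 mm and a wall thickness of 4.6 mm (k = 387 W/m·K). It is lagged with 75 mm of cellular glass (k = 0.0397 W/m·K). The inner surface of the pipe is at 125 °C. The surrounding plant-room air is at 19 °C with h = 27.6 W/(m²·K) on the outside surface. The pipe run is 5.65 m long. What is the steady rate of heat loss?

For a radial system each layer contributes R = ln(r_out/r_in)/(2πkL); films add R = 1/(hA).
R_copper pipe wall = ln(32.6/28)/(2π×387×5.65) = 1.107×10^-5 K/W
R_cellular glass = ln(107.6/32.6)/(2π×0.0397×5.65) = 0.8473 K/W
R_outer film = 1/(h_o·2πr_oL) = 1/(27.6×2π×0.1076×5.65) = 0.009485 K/W
R_total = 0.8568 K/W
Q = ΔT/R_total = 106/0.8568

Q ≈ 124 W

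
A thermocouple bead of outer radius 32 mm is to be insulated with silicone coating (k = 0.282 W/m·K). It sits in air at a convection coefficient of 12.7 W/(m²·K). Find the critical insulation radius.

r_cr ≈ 44.4 mm

For a sphere r_cr = 2k/h = 2×0.282/12.7
r_cr = 44.4 mm; since the bare radius (32 mm) is below r_cr, adding a thin layer of insulation will *increase* heat loss.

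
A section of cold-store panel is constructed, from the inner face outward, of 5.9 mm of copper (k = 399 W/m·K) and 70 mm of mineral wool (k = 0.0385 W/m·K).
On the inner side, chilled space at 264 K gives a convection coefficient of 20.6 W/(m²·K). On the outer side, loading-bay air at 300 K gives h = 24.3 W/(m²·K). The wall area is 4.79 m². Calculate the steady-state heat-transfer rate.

Thermal resistances in series:
R_inner film = 1/(h_i·A) = 1/(20.6×4.79) = 0.01013 K/W
R_copper = L/(kA) = 0.0059/(399×4.79) = 3.087×10^-6 K/W
R_mineral wool = L/(kA) = 0.07/(0.0385×4.79) = 0.3796 K/W
R_outer film = 1/(h_o·A) = 1/(24.3×4.79) = 0.008591 K/W
R_total = 0.3983 K/W
Q = ΔT / R_total = 36 / 0.3983

Q ≈ 90.4 W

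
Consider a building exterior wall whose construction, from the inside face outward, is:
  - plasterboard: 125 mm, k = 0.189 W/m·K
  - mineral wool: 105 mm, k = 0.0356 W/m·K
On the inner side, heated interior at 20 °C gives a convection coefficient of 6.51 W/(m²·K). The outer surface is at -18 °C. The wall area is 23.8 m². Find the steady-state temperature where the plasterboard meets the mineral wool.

T ≈ 11.8 °C

Using the resistance-network approach (series):
R_inner film = 1/(h_i·A) = 1/(6.51×23.8) = 0.006454 K/W
R_plasterboard = L/(kA) = 0.125/(0.189×23.8) = 0.02779 K/W
R_mineral wool = L/(kA) = 0.105/(0.0356×23.8) = 0.1239 K/W
R_total = 0.1582 K/W;  Q = ΔT/R_total = 38/0.1582 = 240.2 W
T_interface = T_inner − Q·ΣR(inner→interface) = 20 − 240×0.03424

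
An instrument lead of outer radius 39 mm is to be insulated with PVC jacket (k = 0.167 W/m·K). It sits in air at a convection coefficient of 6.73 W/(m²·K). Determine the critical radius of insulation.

For a cylinder r_cr = k/h = 0.167/6.73
r_cr = 24.8 mm; since the bare radius (39 mm) is above r_cr, any added insulation will reduce heat loss.

r_cr ≈ 24.8 mm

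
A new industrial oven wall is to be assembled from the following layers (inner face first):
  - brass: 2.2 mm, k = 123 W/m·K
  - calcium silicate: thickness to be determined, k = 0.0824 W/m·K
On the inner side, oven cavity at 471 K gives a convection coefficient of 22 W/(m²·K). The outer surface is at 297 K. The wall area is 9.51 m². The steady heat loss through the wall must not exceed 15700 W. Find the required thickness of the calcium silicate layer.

Series thermal resistances:
R_inner film = 1/(h_i·A) = 1/(22×9.51) = 0.00478 K/W
R_brass = L/(kA) = 0.0022/(123×9.51) = 1.881×10^-6 K/W
Sum of the known resistances R_other = 0.004782 K/W
Required total resistance R_tot = ΔT/Q_allow = 174/15700 = 0.01108 K/W
R_calcium silicate = R_tot − R_other = 0.006301 K/W
L = R·k·A = 0.006301×0.0824×9.51

L ≈ 4.94 mm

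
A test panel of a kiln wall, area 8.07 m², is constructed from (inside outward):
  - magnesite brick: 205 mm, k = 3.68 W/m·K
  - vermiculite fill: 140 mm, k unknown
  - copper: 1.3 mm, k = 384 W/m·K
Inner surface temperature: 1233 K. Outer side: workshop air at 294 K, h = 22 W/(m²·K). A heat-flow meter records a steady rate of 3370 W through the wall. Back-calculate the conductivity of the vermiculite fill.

k ≈ 0.0652 W/(m·K)

Thermal resistances in series:
R_magnesite brick = L/(kA) = 0.205/(3.68×8.07) = 0.006903 K/W
R_copper = L/(kA) = 0.0013/(384×8.07) = 4.195×10^-7 K/W
R_outer film = 1/(h_o·A) = 1/(22×8.07) = 0.005633 K/W
Sum of known resistances R_other = 0.01254 K/W
Total R = ΔT/Q = 939/3370 = 0.2786 K/W
R_vermiculite fill = R_total − R_other = 0.2661 K/W
k = L/(R·A) = 0.14/(0.2661×8.07)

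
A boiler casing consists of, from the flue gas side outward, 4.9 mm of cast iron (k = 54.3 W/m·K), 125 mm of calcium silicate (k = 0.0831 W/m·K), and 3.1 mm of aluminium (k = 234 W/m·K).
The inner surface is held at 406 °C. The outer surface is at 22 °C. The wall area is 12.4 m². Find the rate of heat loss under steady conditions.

Thermal resistances in series:
R_cast iron = L/(kA) = 0.0049/(54.3×12.4) = 7.277×10^-6 K/W
R_calcium silicate = L/(kA) = 0.125/(0.0831×12.4) = 0.1213 K/W
R_aluminium = L/(kA) = 0.0031/(234×12.4) = 1.068×10^-6 K/W
R_total = 0.1213 K/W
Q = ΔT / R_total = 384 / 0.1213

Q ≈ 3170 W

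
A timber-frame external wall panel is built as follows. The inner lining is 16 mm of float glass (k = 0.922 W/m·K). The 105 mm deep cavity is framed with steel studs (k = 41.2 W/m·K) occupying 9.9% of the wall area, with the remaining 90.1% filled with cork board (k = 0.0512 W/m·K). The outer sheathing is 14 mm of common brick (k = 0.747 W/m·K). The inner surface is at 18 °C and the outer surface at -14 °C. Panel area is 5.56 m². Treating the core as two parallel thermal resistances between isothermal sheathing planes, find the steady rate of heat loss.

Sheathing layers in series; stud and cavity paths in parallel between them.
R_inner = 0.016/(0.922×5.56) = 0.003121 K/W
R_stud  = 0.105/(41.2×0.099×5.56) = 0.00463 K/W
R_cav   = 0.105/(0.0512×0.901×5.56) = 0.4094 K/W
1/R_core = 1/R_stud + 1/R_cav → R_core = 0.004578 K/W
R_outer = 0.014/(0.747×5.56) = 0.003371 K/W
R_total = 0.01107 K/W
Q = ΔT/R_total = 32/0.01107

Q ≈ 2890 W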